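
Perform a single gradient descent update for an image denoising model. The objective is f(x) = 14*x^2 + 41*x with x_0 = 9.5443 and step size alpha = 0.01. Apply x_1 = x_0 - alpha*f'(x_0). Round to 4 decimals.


We compute the gradient at x_0 and apply the update.
f'(x) = 28*x + 41
f'(9.5443) = 28*9.5443 + 41 = 308.2404
x_1 = 9.5443 - 0.01*308.2404 = 6.4619


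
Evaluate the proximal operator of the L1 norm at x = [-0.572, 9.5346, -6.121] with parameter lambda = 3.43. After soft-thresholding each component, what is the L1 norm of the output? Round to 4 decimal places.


Soft-thresholding with lambda = 3.43:
prox(-0.572) = sign(-0.572)*max(|-0.572| - 3.43, 0) = 0.0
prox(9.5346) = sign(9.5346)*max(|9.5346| - 3.43, 0) = 6.1046
prox(-6.121) = sign(-6.121)*max(|-6.121| - 3.43, 0) = -2.691
prox(x) = [0.0, 6.1046, -2.691]
||prox(x)||_1 = 0.0 + 6.1046 + 2.691 = 8.7956


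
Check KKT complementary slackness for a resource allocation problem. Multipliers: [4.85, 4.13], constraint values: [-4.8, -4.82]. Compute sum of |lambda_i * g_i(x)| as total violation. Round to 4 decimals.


KKT complementary slackness check:
lambda_1 * g_1 = 4.85 * -4.8 = -23.28
lambda_2 * g_2 = 4.13 * -4.82 = -19.9066
Total violation = 23.28 + 19.9066 = 43.1866


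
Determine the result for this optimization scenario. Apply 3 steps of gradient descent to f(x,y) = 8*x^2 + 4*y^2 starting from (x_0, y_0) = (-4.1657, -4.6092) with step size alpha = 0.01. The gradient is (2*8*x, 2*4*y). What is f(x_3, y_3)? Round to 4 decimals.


Gradient descent on f(x,y) = 8*x^2 + 4*y^2.
Starting point: (-4.1657, -4.6092), alpha = 0.01
Step 1: grad_x = 2*8*-4.1657 = -66.6512, grad_y = 2*4*-4.6092 = -36.8736
  x_1 = -4.1657 - 0.01*-66.6512 = -3.4992
  y_1 = -4.6092 - 0.01*-36.8736 = -4.2405
Step 2: grad_x = 2*8*-3.4992 = -55.987, grad_y = 2*4*-4.2405 = -33.9237
  x_2 = -3.4992 - 0.01*-55.987 = -2.9393
  y_2 = -4.2405 - 0.01*-33.9237 = -3.9012
Step 3: grad_x = 2*8*-2.9393 = -47.0291, grad_y = 2*4*-3.9012 = -31.2098
  x_3 = -2.9393 - 0.01*-47.0291 = -2.469
  y_3 = -3.9012 - 0.01*-31.2098 = -3.5891
f(-2.469, -3.5891) = 8*(-2.469)^2 + 4*(-3.5891)^2 = 100.2961


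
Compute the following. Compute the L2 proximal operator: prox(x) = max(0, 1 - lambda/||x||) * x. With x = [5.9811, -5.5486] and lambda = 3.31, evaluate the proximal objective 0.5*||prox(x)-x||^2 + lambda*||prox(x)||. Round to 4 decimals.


Step 1: Compute ||x||.
||x|| = 8.1585
Step 2: Compute scaling factor.
scale = max(0, 1 - 3.31/8.1585) = 0.5943
Step 3: prox(x) = [3.5545, -3.2975]
||prox(x)|| = 4.8485
Step 4: Proximal objective.
0.5*||prox-x||^2 = 5.4781
lambda*||prox|| = 16.0485
Total = 21.5265


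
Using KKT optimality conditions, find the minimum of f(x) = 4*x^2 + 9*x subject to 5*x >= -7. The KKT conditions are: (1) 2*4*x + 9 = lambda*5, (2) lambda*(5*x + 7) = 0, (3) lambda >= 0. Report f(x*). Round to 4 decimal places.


Step 1: Try lambda = 0 (constraint inactive).
Stationarity: 2*4*x + 9 = 0
x* = -9/(2*4) = -1.125
Check constraint: 5*-1.125 = -5.625 >= -7 -- satisfied.
Step 2: Compute optimal value.
f(x*) = 4*(-1.125)^2 + 9*(-1.125) = -5.0625


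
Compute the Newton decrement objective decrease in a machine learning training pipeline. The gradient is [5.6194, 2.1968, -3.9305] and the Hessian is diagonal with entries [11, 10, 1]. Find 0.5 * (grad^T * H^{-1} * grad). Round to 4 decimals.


Step 1: H is diagonal, so H^(-1) * g = [0.5109, 0.2197, -3.9305].
Step 2: g^T H^(-1) g = sum_i g_i^2 / H_ii
  = (5.6194)^2/11 + (2.1968)^2/10 + (-3.9305)^2/1
  = 2.8707 + 0.4826 + 15.4488 = 18.8021
Step 3: Objective decrease = 0.5 * g^T H^(-1) g = 9.4011


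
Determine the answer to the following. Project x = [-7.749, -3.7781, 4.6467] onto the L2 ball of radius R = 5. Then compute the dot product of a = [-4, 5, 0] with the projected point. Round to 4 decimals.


Step 1: Compute ||x|| (intermediates to 6 decimals).
||x|| = sqrt((-7.749)^2 + (-3.7781)^2 + 4.6467^2) = 9.793511
Step 2: Project.
Since ||x|| > R, scale = R/||x|| = 5/9.793511 = 0.510542, proj(x) = scale * x
proj(x) = [-3.95619, -1.928879, 2.372336]
Step 3: Dot product.
a^T * proj(x) = -4*(-3.95619) + 5*(-1.928879) + 0*2.372336 = 6.1804


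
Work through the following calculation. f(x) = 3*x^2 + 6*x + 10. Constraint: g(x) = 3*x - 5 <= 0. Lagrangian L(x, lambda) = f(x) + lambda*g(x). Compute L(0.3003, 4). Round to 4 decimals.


Step 1: Evaluate f(x).
f(0.3003) = 3*0.3003^2 + 6*0.3003 + 10 = 12.0723
Step 2: Evaluate g(x).
g(0.3003) = 3*0.3003 - 5 = -4.0991
Step 3: Compute Lagrangian.
L = 12.0723 + 4*-4.0991 = -4.3241


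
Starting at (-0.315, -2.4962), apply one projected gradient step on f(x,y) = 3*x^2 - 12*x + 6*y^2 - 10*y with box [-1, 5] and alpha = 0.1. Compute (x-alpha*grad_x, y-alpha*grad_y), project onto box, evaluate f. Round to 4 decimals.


Step 1: Compute gradient at (-0.315, -2.4962).
grad_x = 2*3*-0.315 - 12 = -13.89
grad_y = 2*6*-2.4962 - 10 = -39.9544
Step 2: Gradient step.
x_raw = -0.315 - 0.1*-13.89 = 1.074
y_raw = -2.4962 - 0.1*-39.9544 = 1.4992
Step 3: Project onto [-1, 5].
x_proj = clip(1.074) = 1.074
y_proj = clip(1.4992) = 1.4992
Step 4: Evaluate f.
f(1.074, 1.4992) = -10.9336


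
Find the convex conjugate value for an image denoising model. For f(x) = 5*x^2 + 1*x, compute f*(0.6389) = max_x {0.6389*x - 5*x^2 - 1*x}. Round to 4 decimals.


f*(y) = sup_x {y*x - a*x^2 - b*x} = sup_x {(y-b)*x - a*x^2}
FOC: (y - b) - 2a*x = 0 => x* = (y - b)/(2a)
x* = (0.6389 - 1)/(2*5) = -0.0361
f*(0.6389) = (y-b)^2/(4a) = (0.6389 - 1)^2/(4*5)
= 0.1304/20 = 0.0065


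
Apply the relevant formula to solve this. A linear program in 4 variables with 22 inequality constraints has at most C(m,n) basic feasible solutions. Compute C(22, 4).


Each vertex corresponds to some choice of n active constraints out of m, so the number of vertices is at most C(m, n) = m! / (n!(m-n)!).
m = 22, n = 4
Numerator: 22 * 21 * 20 * 19
Denominator: 4! = 24
C(22, 4) = 7315


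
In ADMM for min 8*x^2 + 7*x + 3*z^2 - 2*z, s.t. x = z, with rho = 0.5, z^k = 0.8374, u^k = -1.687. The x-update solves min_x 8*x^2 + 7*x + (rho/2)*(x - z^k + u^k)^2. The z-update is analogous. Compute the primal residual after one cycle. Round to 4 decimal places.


ADMM iteration with rho = 0.5, z^k = 0.8374, u^k = -1.687
Step 1: x-update.
Minimize 8*x^2 + 7*x + (0.5/2)*(x - 0.8374 - 1.687)^2
FOC: (2*8 + 0.5)*x = -7 + 0.5*(0.8374 + 1.687)
x^{k+1} = -0.3477
Step 2: z-update.
Minimize 3*z^2 - 2*z + (0.5/2)*(-0.3477 - z - 1.687)^2
FOC: (2*3 + 0.5)*z = 2 + 0.5*(-0.3477 - 1.687)
z^{k+1} = 0.1512
Step 3: u-update.
u^{k+1} = -1.687 - 0.3477 - 0.1512 = -2.1859
Step 4: Primal residual = |-0.3477 - 0.1512| = 0.4989


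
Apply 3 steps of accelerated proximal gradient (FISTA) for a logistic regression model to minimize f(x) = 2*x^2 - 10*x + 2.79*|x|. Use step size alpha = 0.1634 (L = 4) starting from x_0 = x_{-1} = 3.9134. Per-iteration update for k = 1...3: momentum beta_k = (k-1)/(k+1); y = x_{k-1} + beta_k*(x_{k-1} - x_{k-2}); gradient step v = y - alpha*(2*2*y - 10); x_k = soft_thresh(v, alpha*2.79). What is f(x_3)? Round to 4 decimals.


FISTA on f(x) = 2*x^2 - 10*x + 2.79*|x|
L = 4, alpha = 0.1634
Iteration 1: beta = 0.0, y = 3.9134 + 0.0*(3.9134 - 3.9134) = 3.9134
  grad(y) = 5.6536, v = y - alpha*grad = 2.9896
  prox(v) = soft_thresh(2.9896, 0.4559) = 2.5337
Iteration 2: beta = 0.3333, y = 2.5337 + 0.3333*(2.5337 - 3.9134) = 2.0738
  grad(y) = -1.7047, v = y - alpha*grad = 2.3524
  prox(v) = soft_thresh(2.3524, 0.4559) = 1.8965
Iteration 3: beta = 0.5, y = 1.8965 + 0.5*(1.8965 - 2.5337) = 1.5779
  grad(y) = -3.6885, v = y - alpha*grad = 2.1806
  prox(v) = soft_thresh(2.1806, 0.4559) = 1.7247
f(x_3) = 2*1.7247^2 - 10*1.7247 + 2.79*|1.7247| = -6.4859


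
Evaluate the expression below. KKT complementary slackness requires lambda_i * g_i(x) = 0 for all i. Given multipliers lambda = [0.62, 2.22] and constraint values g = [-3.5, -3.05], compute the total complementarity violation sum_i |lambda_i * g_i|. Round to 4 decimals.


KKT complementary slackness check:
lambda_1 * g_1 = 0.62 * -3.5 = -2.17
lambda_2 * g_2 = 2.22 * -3.05 = -6.771
Total violation = 2.17 + 6.771 = 8.941


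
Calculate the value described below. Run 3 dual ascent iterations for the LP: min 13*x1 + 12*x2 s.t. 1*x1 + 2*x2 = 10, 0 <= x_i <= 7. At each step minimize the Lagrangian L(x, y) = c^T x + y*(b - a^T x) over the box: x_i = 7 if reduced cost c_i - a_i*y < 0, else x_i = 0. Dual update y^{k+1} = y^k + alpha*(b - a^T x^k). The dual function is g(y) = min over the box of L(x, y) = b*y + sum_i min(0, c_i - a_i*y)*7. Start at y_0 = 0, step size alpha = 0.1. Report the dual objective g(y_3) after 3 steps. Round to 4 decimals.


Dual ascent for LP: min 13*x1 + 12*x2, 1*x1 + 2*x2 = 10, 0 <= x_i <= 7
Step 1: y^k = 0.0, reduced costs: (13.0, 12.0)
  x^k = (0.0, 0.0), subgradient = b - a^T x = 10.0
  y^{k+1} = 0.0 + 0.1*10.0 = 1.0
Step 2: y^k = 1.0, reduced costs: (12.0, 10.0)
  x^k = (0.0, 0.0), subgradient = b - a^T x = 10.0
  y^{k+1} = 1.0 + 0.1*10.0 = 2.0
Step 3: y^k = 2.0, reduced costs: (11.0, 8.0)
  x^k = (0.0, 0.0), subgradient = b - a^T x = 10.0
  y^{k+1} = 2.0 + 0.1*10.0 = 3.0
Dual objective at y_3 = 3.0: reduced costs (10.0, 6.0), box minimizer x = (0.0, 0.0)
g(y_3) = b*y + (c1 - a1*y)*x1 + (c2 - a2*y)*x2 = 10*3.0 + 10.0*0.0 + 6.0*0.0 = 30.0 + 0.0 + 0.0 = 30.0


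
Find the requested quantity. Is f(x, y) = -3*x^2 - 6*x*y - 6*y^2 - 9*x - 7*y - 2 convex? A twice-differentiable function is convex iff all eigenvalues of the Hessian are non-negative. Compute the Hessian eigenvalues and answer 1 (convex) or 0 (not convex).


The Hessian of f(x,y) = -3*x^2 - 6*x*y - 6*y^2 - 9*x - 7*y - 2 is:
H = [[-6, -6], [-6, -12]]
Trace = -6 - 12 = -18
Determinant = -6*-12 - (-6)^2 = 36
Discriminant = (-18)^2 - 4*36 = 180.0
Eigenvalues: lambda_1 = -15.7082, lambda_2 = -2.2918
The function is not convex.

0


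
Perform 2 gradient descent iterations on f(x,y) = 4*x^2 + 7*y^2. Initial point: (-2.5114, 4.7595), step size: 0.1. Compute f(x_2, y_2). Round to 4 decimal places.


Gradient descent on f(x,y) = 4*x^2 + 7*y^2.
Starting point: (-2.5114, 4.7595), alpha = 0.1
Step 1: grad_x = 2*4*-2.5114 = -20.0912, grad_y = 2*7*4.7595 = 66.633
  x_1 = -2.5114 - 0.1*-20.0912 = -0.5023
  y_1 = 4.7595 - 0.1*66.633 = -1.9038
Step 2: grad_x = 2*4*-0.5023 = -4.0182, grad_y = 2*7*-1.9038 = -26.6532
  x_2 = -0.5023 - 0.1*-4.0182 = -0.1005
  y_2 = -1.9038 - 0.1*-26.6532 = 0.7615
f(-0.1005, 0.7615) = 4*(-0.1005)^2 + 7*0.7615^2 = 4.0998


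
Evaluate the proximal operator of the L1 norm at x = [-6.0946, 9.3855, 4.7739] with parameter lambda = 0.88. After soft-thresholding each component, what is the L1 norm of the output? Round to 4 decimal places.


Soft-thresholding with lambda = 0.88:
prox(-6.0946) = sign(-6.0946)*max(|-6.0946| - 0.88, 0) = -5.2146
prox(9.3855) = sign(9.3855)*max(|9.3855| - 0.88, 0) = 8.5055
prox(4.7739) = sign(4.7739)*max(|4.7739| - 0.88, 0) = 3.8939
prox(x) = [-5.2146, 8.5055, 3.8939]
||prox(x)||_1 = 5.2146 + 8.5055 + 3.8939 = 17.614


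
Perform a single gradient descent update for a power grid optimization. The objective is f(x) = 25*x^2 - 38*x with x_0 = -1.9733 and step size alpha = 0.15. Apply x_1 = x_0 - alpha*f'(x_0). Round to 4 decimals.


We compute the gradient at x_0 and apply the update.
f'(x) = 50*x - 38
f'(-1.9733) = 50*-1.9733 - 38 = -136.665
x_1 = -1.9733 - 0.15*-136.665 = 18.5265


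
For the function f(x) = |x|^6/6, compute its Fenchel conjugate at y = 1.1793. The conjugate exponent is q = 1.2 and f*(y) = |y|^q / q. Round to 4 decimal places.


The conjugate exponent q satisfies 1/p + 1/q = 1.
p = 6, so q = 6/(6 - 1) = 1.2
|y|^q = 1.1793^1.2 = 1.2188
f*(1.1793) = 1.2188 / 1.2 = 1.0157


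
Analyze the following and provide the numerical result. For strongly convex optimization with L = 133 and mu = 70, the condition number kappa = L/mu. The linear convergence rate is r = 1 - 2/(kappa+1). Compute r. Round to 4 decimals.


Step 1: Compute the condition number.
kappa = L/mu = 133/70 = 1.9
Step 2: Compute the convergence rate.
r = 1 - 2/(kappa + 1) = 1 - 2*mu/(L + mu) = (L - mu)/(L + mu) = 63/203 = 0.3103


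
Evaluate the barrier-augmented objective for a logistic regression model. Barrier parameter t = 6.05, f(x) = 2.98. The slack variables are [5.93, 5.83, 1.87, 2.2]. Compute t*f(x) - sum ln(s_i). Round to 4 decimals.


Step 1: Compute log-barrier.
ln values: [1.78, 1.763, 0.6259, 0.7885]
phi = -(1.78 + 1.763 + 0.6259 + 0.7885) = -4.9574
Step 2: Compute augmented objective.
t*f(x) = 6.05*2.98 = 18.029
Total = 18.029 - 4.9574 = 13.0716


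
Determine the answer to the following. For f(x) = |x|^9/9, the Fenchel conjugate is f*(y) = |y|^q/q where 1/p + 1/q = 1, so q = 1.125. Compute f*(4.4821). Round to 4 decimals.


The conjugate exponent q satisfies 1/p + 1/q = 1.
p = 9, so q = 9/(9 - 1) = 1.125
|y|^q = 4.4821^1.125 = 5.4065
f*(4.4821) = 5.4065 / 1.125 = 4.8058


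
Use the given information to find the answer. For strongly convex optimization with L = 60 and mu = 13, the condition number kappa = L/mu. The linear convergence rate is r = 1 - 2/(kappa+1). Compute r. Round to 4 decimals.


Step 1: Compute the condition number.
kappa = L/mu = 60/13 = 4.6154
Step 2: Compute the convergence rate.
r = 1 - 2/(kappa + 1) = 1 - 2*mu/(L + mu) = (L - mu)/(L + mu) = 47/73 = 0.6438


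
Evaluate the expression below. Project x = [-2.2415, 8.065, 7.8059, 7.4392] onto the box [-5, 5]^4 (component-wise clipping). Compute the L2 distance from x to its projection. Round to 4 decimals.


Project each component onto [-5, 5].
clip(-2.2415) = -2.2415, clip(8.065) = 5.0, clip(7.8059) = 5.0, clip(7.4392) = 5.0
Projection = [-2.2415, 5.0, 5.0, 5.0]
Squared diffs: [0.0, 9.3942, 7.8731, 5.9497]
Distance = sqrt(23.217) = 4.8184


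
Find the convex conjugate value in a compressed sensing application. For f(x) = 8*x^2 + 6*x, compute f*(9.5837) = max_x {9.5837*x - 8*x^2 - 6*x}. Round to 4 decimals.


f*(y) = sup_x {y*x - a*x^2 - b*x} = sup_x {(y-b)*x - a*x^2}
FOC: (y - b) - 2a*x = 0 => x* = (y - b)/(2a)
x* = (9.5837 - 6)/(2*8) = 0.224
f*(9.5837) = (y-b)^2/(4a) = (9.5837 - 6)^2/(4*8)
= 12.8429/32 = 0.4013


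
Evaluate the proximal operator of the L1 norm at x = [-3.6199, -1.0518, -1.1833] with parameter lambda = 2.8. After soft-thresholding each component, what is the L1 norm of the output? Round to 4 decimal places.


Soft-thresholding with lambda = 2.8:
prox(-3.6199) = sign(-3.6199)*max(|-3.6199| - 2.8, 0) = -0.8199
prox(-1.0518) = sign(-1.0518)*max(|-1.0518| - 2.8, 0) = 0.0
prox(-1.1833) = sign(-1.1833)*max(|-1.1833| - 2.8, 0) = 0.0
prox(x) = [-0.8199, 0.0, 0.0]
||prox(x)||_1 = 0.8199 + 0.0 + 0.0 = 0.8199


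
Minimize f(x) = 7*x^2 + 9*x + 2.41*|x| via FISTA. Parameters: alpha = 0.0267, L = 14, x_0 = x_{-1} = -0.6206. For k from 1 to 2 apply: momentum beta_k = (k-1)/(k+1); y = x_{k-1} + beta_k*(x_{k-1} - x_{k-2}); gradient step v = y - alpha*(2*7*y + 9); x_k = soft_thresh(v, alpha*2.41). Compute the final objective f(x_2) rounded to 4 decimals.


FISTA on f(x) = 7*x^2 + 9*x + 2.41*|x|
L = 14, alpha = 0.0267
Iteration 1: beta = 0.0, y = -0.6206 + 0.0*(-0.6206 + 0.6206) = -0.6206
  grad(y) = 0.3116, v = y - alpha*grad = -0.6289
  prox(v) = soft_thresh(-0.6289, 0.0643) = -0.5646
Iteration 2: beta = 0.3333, y = -0.5646 + 0.3333*(-0.5646 + 0.6206) = -0.5459
  grad(y) = 1.3574, v = y - alpha*grad = -0.5821
  prox(v) = soft_thresh(-0.5821, 0.0643) = -0.5178
f(x_2) = 7*(-0.5178)^2 + 9*(-0.5178) + 2.41*|-0.5178| = -1.5355


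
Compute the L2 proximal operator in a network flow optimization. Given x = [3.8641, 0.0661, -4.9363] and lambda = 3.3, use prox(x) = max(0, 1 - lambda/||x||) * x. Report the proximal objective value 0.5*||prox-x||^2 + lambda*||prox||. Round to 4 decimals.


Step 1: Compute ||x||.
||x|| = 6.2692
Step 2: Compute scaling factor.
scale = max(0, 1 - 3.3/6.2692) = 0.4736
Step 3: prox(x) = [1.8301, 0.0313, -2.3379]
||prox(x)|| = 2.9692
Step 4: Proximal objective.
0.5*||prox-x||^2 = 5.445
lambda*||prox|| = 9.7984
Total = 15.2433


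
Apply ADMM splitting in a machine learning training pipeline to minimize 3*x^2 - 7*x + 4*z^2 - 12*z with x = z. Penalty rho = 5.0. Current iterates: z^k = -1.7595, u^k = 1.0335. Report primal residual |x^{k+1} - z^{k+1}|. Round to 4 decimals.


ADMM iteration with rho = 5.0, z^k = -1.7595, u^k = 1.0335
Step 1: x-update.
Minimize 3*x^2 - 7*x + (5.0/2)*(x + 1.7595 + 1.0335)^2
FOC: (2*3 + 5.0)*x = 7 + 5.0*(-1.7595 - 1.0335)
x^{k+1} = -0.6332
Step 2: z-update.
Minimize 4*z^2 - 12*z + (5.0/2)*(-0.6332 - z + 1.0335)^2
FOC: (2*4 + 5.0)*z = 12 + 5.0*(-0.6332 + 1.0335)
z^{k+1} = 1.077
Step 3: u-update.
u^{k+1} = 1.0335 - 0.6332 - 1.077 = -0.6767
Step 4: Primal residual = |-0.6332 - 1.077| = 1.7102


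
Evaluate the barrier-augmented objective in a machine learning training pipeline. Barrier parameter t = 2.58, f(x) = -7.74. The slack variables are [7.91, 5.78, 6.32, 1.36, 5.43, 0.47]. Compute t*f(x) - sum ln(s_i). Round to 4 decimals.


Step 1: Compute log-barrier.
ln values: [2.0681, 1.7544, 1.8437, 0.3075, 1.6919, -0.755]
phi = -(2.0681 + 1.7544 + 1.8437 + 0.3075 + 1.6919 - 0.755) = -6.9107
Step 2: Compute augmented objective.
t*f(x) = 2.58*-7.74 = -19.9692
Total = -19.9692 - 6.9107 = -26.8799


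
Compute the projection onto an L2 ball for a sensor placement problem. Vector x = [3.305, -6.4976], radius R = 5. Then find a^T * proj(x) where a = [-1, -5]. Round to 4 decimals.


Step 1: Compute ||x|| (intermediates to 6 decimals).
||x|| = sqrt(3.305^2 + (-6.4976)^2) = 7.289844
Step 2: Project.
Since ||x|| > R, scale = R/||x|| = 5/7.289844 = 0.685886, proj(x) = scale * x
proj(x) = [2.266853, -4.456613]
Step 3: Dot product.
a^T * proj(x) = -1*2.266853 - 5*(-4.456613) = 20.0162


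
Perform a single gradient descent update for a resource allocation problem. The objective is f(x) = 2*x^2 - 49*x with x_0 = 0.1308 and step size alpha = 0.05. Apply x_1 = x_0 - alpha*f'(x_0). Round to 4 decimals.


We compute the gradient at x_0 and apply the update.
f'(x) = 4*x - 49
f'(0.1308) = 4*0.1308 - 49 = -48.4768
x_1 = 0.1308 - 0.05*-48.4768 = 2.5546


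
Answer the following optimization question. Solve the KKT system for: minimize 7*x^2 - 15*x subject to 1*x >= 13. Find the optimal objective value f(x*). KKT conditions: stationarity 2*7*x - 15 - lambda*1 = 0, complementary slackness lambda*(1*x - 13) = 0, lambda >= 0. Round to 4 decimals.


Step 1: Try lambda = 0 (constraint inactive).
x_unc = 15/(2*7) = 1.0714
Check: 1*1.0714 = 1.0714 < 13 -- violated!
Step 2: Constraint must be active: 1*x = 13
x* = 13/1 = 13.0
lambda = (2*7*13.0 - 15)/1 = 167.0
Step 3: Compute optimal value.
f(x*) = 7*13.0^2 - 15*13.0 = 988.0


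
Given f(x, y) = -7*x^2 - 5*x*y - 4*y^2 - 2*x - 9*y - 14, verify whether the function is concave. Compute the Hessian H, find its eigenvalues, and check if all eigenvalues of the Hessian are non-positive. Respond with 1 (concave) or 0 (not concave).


The Hessian of f(x,y) = -7*x^2 - 5*x*y - 4*y^2 - 2*x - 9*y - 14 is:
H = [[-14, -5], [-5, -8]]
Trace = -14 - 8 = -22
Determinant = -14*-8 - (-5)^2 = 87
Discriminant = (-22)^2 - 4*87 = 136.0
Eigenvalues: lambda_1 = -16.831, lambda_2 = -5.169
The function is concave.

1


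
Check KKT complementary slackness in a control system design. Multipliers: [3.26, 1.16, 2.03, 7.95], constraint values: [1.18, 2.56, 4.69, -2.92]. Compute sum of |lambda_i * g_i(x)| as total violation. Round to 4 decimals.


KKT complementary slackness check:
lambda_1 * g_1 = 3.26 * 1.18 = 3.8468
lambda_2 * g_2 = 1.16 * 2.56 = 2.9696
lambda_3 * g_3 = 2.03 * 4.69 = 9.5207
lambda_4 * g_4 = 7.95 * -2.92 = -23.214
Total violation = 3.8468 + 2.9696 + 9.5207 + 23.214 = 39.5511


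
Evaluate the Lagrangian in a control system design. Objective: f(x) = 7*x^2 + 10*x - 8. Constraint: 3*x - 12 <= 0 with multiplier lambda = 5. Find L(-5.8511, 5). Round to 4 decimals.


Step 1: Evaluate f(x).
f(-5.8511) = 7*(-5.8511)^2 + 10*(-5.8511) - 8 = 173.1366
Step 2: Evaluate g(x).
g(-5.8511) = 3*-5.8511 - 12 = -29.5533
Step 3: Compute Lagrangian.
L = 173.1366 + 5*-29.5533 = 25.3701


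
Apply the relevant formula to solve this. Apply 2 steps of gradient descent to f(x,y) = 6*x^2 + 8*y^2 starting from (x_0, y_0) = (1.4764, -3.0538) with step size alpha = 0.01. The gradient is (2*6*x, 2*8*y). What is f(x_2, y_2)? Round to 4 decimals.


Gradient descent on f(x,y) = 6*x^2 + 8*y^2.
Starting point: (1.4764, -3.0538), alpha = 0.01
Step 1: grad_x = 2*6*1.4764 = 17.7168, grad_y = 2*8*-3.0538 = -48.8608
  x_1 = 1.4764 - 0.01*17.7168 = 1.2992
  y_1 = -3.0538 - 0.01*-48.8608 = -2.5652
Step 2: grad_x = 2*6*1.2992 = 15.5908, grad_y = 2*8*-2.5652 = -41.0431
  x_2 = 1.2992 - 0.01*15.5908 = 1.1433
  y_2 = -2.5652 - 0.01*-41.0431 = -2.1548
f(1.1433, -2.1548) = 6*1.1433^2 + 8*(-2.1548)^2 = 44.9871


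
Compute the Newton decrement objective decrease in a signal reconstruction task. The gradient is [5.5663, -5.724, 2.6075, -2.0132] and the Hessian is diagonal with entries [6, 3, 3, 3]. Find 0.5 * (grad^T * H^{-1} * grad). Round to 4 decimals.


Step 1: H is diagonal, so H^(-1) * g = [0.9277, -1.908, 0.8692, -0.6711].
Step 2: g^T H^(-1) g = sum_i g_i^2 / H_ii
  = (5.5663)^2/6 + (-5.724)^2/3 + (2.6075)^2/3 + (-2.0132)^2/3
  = 5.1639 + 10.9214 + 2.2664 + 1.351 = 19.7027
Step 3: Objective decrease = 0.5 * g^T H^(-1) g = 9.8513


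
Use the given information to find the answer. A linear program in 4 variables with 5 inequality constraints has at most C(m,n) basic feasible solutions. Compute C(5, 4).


Each vertex corresponds to some choice of n active constraints out of m, so the number of vertices is at most C(m, n) = m! / (n!(m-n)!).
m = 5, n = 4
Numerator: 5 * 4 * 3 * 2
Denominator: 4! = 24
C(5, 4) = 5


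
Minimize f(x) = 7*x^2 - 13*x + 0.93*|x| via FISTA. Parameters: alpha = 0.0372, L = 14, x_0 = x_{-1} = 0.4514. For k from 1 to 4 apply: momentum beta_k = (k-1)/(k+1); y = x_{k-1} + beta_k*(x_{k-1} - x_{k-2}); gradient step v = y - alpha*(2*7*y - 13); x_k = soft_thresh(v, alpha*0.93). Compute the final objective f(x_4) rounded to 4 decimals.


FISTA on f(x) = 7*x^2 - 13*x + 0.93*|x|
L = 14, alpha = 0.0372
Iteration 1: beta = 0.0, y = 0.4514 + 0.0*(0.4514 - 0.4514) = 0.4514
  grad(y) = -6.6804, v = y - alpha*grad = 0.6999
  prox(v) = soft_thresh(0.6999, 0.0346) = 0.6653
Iteration 2: beta = 0.3333, y = 0.6653 + 0.3333*(0.6653 - 0.4514) = 0.7366
  grad(y) = -2.6873, v = y - alpha*grad = 0.8366
  prox(v) = soft_thresh(0.8366, 0.0346) = 0.802
Iteration 3: beta = 0.5, y = 0.802 + 0.5*(0.802 - 0.6653) = 0.8703
  grad(y) = -0.8154, v = y - alpha*grad = 0.9007
  prox(v) = soft_thresh(0.9007, 0.0346) = 0.8661
Iteration 4: beta = 0.6, y = 0.8661 + 0.6*(0.8661 - 0.802) = 0.9045
  grad(y) = -0.3368, v = y - alpha*grad = 0.917
  prox(v) = soft_thresh(0.917, 0.0346) = 0.8824
f(x_4) = 7*0.8824^2 - 13*0.8824 + 0.93*|0.8824| = -5.2001


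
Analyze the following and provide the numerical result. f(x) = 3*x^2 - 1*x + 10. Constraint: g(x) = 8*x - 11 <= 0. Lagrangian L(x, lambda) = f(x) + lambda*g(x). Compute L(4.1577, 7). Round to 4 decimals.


Step 1: Evaluate f(x).
f(4.1577) = 3*4.1577^2 - 1*4.1577 + 10 = 57.7017
Step 2: Evaluate g(x).
g(4.1577) = 8*4.1577 - 11 = 22.2616
Step 3: Compute Lagrangian.
L = 57.7017 + 7*22.2616 = 213.5329


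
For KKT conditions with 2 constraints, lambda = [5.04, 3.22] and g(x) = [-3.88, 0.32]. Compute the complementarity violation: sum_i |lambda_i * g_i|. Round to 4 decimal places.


KKT complementary slackness check:
lambda_1 * g_1 = 5.04 * -3.88 = -19.5552
lambda_2 * g_2 = 3.22 * 0.32 = 1.0304
Total violation = 19.5552 + 1.0304 = 20.5856


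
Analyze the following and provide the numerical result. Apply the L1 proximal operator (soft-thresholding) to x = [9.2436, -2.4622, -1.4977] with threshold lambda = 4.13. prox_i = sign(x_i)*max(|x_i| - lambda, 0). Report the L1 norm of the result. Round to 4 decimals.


Soft-thresholding with lambda = 4.13:
prox(9.2436) = sign(9.2436)*max(|9.2436| - 4.13, 0) = 5.1136
prox(-2.4622) = sign(-2.4622)*max(|-2.4622| - 4.13, 0) = 0.0
prox(-1.4977) = sign(-1.4977)*max(|-1.4977| - 4.13, 0) = 0.0
prox(x) = [5.1136, 0.0, 0.0]
||prox(x)||_1 = 5.1136 + 0.0 + 0.0 = 5.1136


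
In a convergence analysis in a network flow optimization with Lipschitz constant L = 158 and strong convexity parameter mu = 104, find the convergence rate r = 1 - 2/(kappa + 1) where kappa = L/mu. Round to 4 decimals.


Step 1: Compute the condition number.
kappa = L/mu = 158/104 = 1.5192
Step 2: Compute the convergence rate.
r = 1 - 2/(kappa + 1) = 1 - 2*mu/(L + mu) = (L - mu)/(L + mu) = 54/262 = 0.2061


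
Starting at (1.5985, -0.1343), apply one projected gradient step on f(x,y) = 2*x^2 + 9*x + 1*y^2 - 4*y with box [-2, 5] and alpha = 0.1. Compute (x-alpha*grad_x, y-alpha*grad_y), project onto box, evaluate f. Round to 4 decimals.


Step 1: Compute gradient at (1.5985, -0.1343).
grad_x = 2*2*1.5985 + 9 = 15.394
grad_y = 2*1*-0.1343 - 4 = -4.2686
Step 2: Gradient step.
x_raw = 1.5985 - 0.1*15.394 = 0.0591
y_raw = -0.1343 - 0.1*-4.2686 = 0.2926
Step 3: Project onto [-2, 5].
x_proj = clip(0.0591) = 0.0591
y_proj = clip(0.2926) = 0.2926
Step 4: Evaluate f.
f(0.0591, 0.2926) = -0.5458


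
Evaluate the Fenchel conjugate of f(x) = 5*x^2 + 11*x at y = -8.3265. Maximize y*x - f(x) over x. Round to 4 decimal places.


f*(y) = sup_x {y*x - a*x^2 - b*x} = sup_x {(y-b)*x - a*x^2}
FOC: (y - b) - 2a*x = 0 => x* = (y - b)/(2a)
x* = (-8.3265 - 11)/(2*5) = -1.9327
f*(-8.3265) = (y-b)^2/(4a) = (-8.3265 - 11)^2/(4*5)
= 373.5136/20 = 18.6757


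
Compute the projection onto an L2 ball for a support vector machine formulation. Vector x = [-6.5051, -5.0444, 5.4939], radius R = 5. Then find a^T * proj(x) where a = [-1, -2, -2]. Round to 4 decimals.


Step 1: Compute ||x|| (intermediates to 6 decimals).
||x|| = sqrt((-6.5051)^2 + (-5.0444)^2 + 5.4939^2) = 9.896728
Step 2: Project.
Since ||x|| > R, scale = R/||x|| = 5/9.896728 = 0.505217, proj(x) = scale * x
proj(x) = [-3.286487, -2.548517, 2.775612]
Step 3: Dot product.
a^T * proj(x) = -1*(-3.286487) - 2*(-2.548517) - 2*2.775612 = 2.8323


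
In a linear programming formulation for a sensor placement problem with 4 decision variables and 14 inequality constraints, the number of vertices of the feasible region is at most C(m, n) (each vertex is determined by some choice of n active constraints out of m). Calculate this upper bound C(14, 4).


Each vertex corresponds to some choice of n active constraints out of m, so the number of vertices is at most C(m, n) = m! / (n!(m-n)!).
m = 14, n = 4
Numerator: 14 * 13 * 12 * 11
Denominator: 4! = 24
C(14, 4) = 1001


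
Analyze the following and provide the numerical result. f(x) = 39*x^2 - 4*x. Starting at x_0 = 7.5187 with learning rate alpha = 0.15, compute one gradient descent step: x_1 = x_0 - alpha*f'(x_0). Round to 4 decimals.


We compute the gradient at x_0 and apply the update.
f'(x) = 78*x - 4
f'(7.5187) = 78*7.5187 - 4 = 582.4586
x_1 = 7.5187 - 0.15*582.4586 = -79.8501


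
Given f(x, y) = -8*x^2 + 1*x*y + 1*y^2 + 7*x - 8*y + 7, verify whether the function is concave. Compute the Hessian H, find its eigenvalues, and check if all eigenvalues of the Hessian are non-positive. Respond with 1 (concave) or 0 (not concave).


The Hessian of f(x,y) = -8*x^2 + 1*x*y + 1*y^2 + 7*x - 8*y + 7 is:
H = [[-16, 1], [1, 2]]
Trace = -16 + 2 = -14
Determinant = -16*2 - (1)^2 = -33
Discriminant = (-14)^2 - 4*-33 = 328.0
Eigenvalues: lambda_1 = -16.0554, lambda_2 = 2.0554
The function is not concave.

0


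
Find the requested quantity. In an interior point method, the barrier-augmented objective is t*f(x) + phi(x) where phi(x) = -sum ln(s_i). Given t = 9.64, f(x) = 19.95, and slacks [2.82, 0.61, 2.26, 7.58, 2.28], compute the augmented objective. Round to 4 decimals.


Step 1: Compute log-barrier.
ln values: [1.0367, -0.4943, 0.8154, 2.0255, 0.8242]
phi = -(1.0367 - 0.4943 + 0.8154 + 2.0255 + 0.8242) = -4.2075
Step 2: Compute augmented objective.
t*f(x) = 9.64*19.95 = 192.318
Total = 192.318 - 4.2075 = 188.1105


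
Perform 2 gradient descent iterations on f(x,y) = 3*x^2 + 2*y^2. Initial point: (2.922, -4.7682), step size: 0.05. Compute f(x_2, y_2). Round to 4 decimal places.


Gradient descent on f(x,y) = 3*x^2 + 2*y^2.
Starting point: (2.922, -4.7682), alpha = 0.05
Step 1: grad_x = 2*3*2.922 = 17.532, grad_y = 2*2*-4.7682 = -19.0728
  x_1 = 2.922 - 0.05*17.532 = 2.0454
  y_1 = -4.7682 - 0.05*-19.0728 = -3.8146
Step 2: grad_x = 2*3*2.0454 = 12.2724, grad_y = 2*2*-3.8146 = -15.2582
  x_2 = 2.0454 - 0.05*12.2724 = 1.4318
  y_2 = -3.8146 - 0.05*-15.2582 = -3.0516
f(1.4318, -3.0516) = 3*1.4318^2 + 2*(-3.0516)^2 = 24.7751


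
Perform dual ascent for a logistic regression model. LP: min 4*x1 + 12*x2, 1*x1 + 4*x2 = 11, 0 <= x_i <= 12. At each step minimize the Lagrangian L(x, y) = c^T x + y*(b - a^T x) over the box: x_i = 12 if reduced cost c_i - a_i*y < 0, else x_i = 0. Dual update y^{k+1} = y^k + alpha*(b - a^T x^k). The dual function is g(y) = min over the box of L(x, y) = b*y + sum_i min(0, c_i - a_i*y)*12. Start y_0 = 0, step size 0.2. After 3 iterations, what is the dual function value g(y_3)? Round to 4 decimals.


Dual ascent for LP: min 4*x1 + 12*x2, 1*x1 + 4*x2 = 11, 0 <= x_i <= 12
Step 1: y^k = 0.0, reduced costs: (4.0, 12.0)
  x^k = (0.0, 0.0), subgradient = b - a^T x = 11.0
  y^{k+1} = 0.0 + 0.2*11.0 = 2.2
Step 2: y^k = 2.2, reduced costs: (1.8, 3.2)
  x^k = (0.0, 0.0), subgradient = b - a^T x = 11.0
  y^{k+1} = 2.2 + 0.2*11.0 = 4.4
Step 3: y^k = 4.4, reduced costs: (-0.4, -5.6)
  x^k = (12.0, 12.0), subgradient = b - a^T x = -49.0
  y^{k+1} = 4.4 + 0.2*-49.0 = -5.4
Dual objective at y_3 = -5.4: reduced costs (9.4, 33.6), box minimizer x = (0.0, 0.0)
g(y_3) = b*y + (c1 - a1*y)*x1 + (c2 - a2*y)*x2 = 11*(-5.4) + 9.4*0.0 + 33.6*0.0 = -59.4 + 0.0 + 0.0 = -59.4


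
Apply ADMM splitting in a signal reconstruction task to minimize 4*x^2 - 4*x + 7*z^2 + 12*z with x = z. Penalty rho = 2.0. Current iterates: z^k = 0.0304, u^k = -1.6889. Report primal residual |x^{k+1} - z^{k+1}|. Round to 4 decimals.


ADMM iteration with rho = 2.0, z^k = 0.0304, u^k = -1.6889
Step 1: x-update.
Minimize 4*x^2 - 4*x + (2.0/2)*(x - 0.0304 - 1.6889)^2
FOC: (2*4 + 2.0)*x = 4 + 2.0*(0.0304 + 1.6889)
x^{k+1} = 0.7439
Step 2: z-update.
Minimize 7*z^2 + 12*z + (2.0/2)*(0.7439 - z - 1.6889)^2
FOC: (2*7 + 2.0)*z = -12 + 2.0*(0.7439 - 1.6889)
z^{k+1} = -0.8681
Step 3: u-update.
u^{k+1} = -1.6889 + 0.7439 + 0.8681 = -0.0769
Step 4: Primal residual = |0.7439 + 0.8681| = 1.612


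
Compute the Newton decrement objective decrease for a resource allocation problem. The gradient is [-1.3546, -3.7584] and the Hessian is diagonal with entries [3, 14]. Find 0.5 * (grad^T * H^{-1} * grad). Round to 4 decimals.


Step 1: H is diagonal, so H^(-1) * g = [-0.4515, -0.2685].
Step 2: g^T H^(-1) g = sum_i g_i^2 / H_ii
  = (-1.3546)^2/3 + (-3.7584)^2/14
  = 0.6116 + 1.009 = 1.6206
Step 3: Objective decrease = 0.5 * g^T H^(-1) g = 0.8103


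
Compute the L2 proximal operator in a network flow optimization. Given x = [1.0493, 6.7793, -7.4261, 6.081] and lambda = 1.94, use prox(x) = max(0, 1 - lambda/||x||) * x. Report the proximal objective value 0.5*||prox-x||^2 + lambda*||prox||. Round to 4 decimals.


Step 1: Compute ||x||.
||x|| = 11.7977
Step 2: Compute scaling factor.
scale = max(0, 1 - 1.94/11.7977) = 0.8356
Step 3: prox(x) = [0.8768, 5.6645, -6.205, 5.081]
||prox(x)|| = 9.8577
Step 4: Proximal objective.
0.5*||prox-x||^2 = 1.8818
lambda*||prox|| = 19.1239
Total = 21.0057


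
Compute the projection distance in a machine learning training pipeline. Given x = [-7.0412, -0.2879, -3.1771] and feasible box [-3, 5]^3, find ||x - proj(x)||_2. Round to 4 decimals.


Project each component onto [-3, 5].
clip(-7.0412) = -3.0, clip(-0.2879) = -0.2879, clip(-3.1771) = -3.0
Projection = [-3.0, -0.2879, -3.0]
Squared diffs: [16.3313, 0.0, 0.0314]
Distance = sqrt(16.3627) = 4.0451


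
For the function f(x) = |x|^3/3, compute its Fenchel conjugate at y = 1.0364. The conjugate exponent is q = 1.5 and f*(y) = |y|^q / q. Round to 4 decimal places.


The conjugate exponent q satisfies 1/p + 1/q = 1.
p = 3, so q = 3/(3 - 1) = 1.5
|y|^q = 1.0364^1.5 = 1.0551
f*(1.0364) = 1.0551 / 1.5 = 0.7034


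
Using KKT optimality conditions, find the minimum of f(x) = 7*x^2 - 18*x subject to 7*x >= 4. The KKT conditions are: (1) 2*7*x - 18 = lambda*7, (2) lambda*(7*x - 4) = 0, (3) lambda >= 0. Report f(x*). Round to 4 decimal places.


Step 1: Try lambda = 0 (constraint inactive).
Stationarity: 2*7*x - 18 = 0
x* = 18/(2*7) = 9/7 = 1.2857 (rounded; the exact value 9/7 is used below)
Check constraint: 7*1.2857 = 8.9999 >= 4 -- satisfied.
Step 2: Compute optimal value.
f(x*) = 7*(9/7)^2 - 18*(9/7) = -11.5714


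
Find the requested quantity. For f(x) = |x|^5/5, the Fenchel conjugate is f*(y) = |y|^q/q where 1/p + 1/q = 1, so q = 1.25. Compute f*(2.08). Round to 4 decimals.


The conjugate exponent q satisfies 1/p + 1/q = 1.
p = 5, so q = 5/(5 - 1) = 1.25
|y|^q = 2.08^1.25 = 2.4979
f*(2.08) = 2.4979 / 1.25 = 1.9983


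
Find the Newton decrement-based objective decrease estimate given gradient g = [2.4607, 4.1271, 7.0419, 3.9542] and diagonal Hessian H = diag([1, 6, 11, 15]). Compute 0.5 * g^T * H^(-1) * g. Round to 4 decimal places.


Step 1: H is diagonal, so H^(-1) * g = [2.4607, 0.6879, 0.6402, 0.2636].
Step 2: g^T H^(-1) g = sum_i g_i^2 / H_ii
  = (2.4607)^2/1 + (4.1271)^2/6 + (7.0419)^2/11 + (3.9542)^2/15
  = 6.055 + 2.8388 + 4.508 + 1.0424 = 14.4443
Step 3: Objective decrease = 0.5 * g^T H^(-1) g = 7.2221


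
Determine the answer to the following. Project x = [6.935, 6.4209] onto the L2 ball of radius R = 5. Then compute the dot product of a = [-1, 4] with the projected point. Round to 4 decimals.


Step 1: Compute ||x|| (intermediates to 6 decimals).
||x|| = sqrt(6.935^2 + 6.4209^2) = 9.451041
Step 2: Project.
Since ||x|| > R, scale = R/||x|| = 5/9.451041 = 0.529042, proj(x) = scale * x
proj(x) = [3.668906, 3.396926]
Step 3: Dot product.
a^T * proj(x) = -1*3.668906 + 4*3.396926 = 9.9188


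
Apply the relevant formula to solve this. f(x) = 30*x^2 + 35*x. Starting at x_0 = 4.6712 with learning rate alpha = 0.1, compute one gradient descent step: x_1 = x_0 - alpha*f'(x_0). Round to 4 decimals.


We compute the gradient at x_0 and apply the update.
f'(x) = 60*x + 35
f'(4.6712) = 60*4.6712 + 35 = 315.272
x_1 = 4.6712 - 0.1*315.272 = -26.856


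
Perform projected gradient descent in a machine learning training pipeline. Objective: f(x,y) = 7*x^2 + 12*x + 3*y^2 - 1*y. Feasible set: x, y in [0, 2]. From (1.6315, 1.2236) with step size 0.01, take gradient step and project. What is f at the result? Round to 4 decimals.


Step 1: Compute gradient at (1.6315, 1.2236).
grad_x = 2*7*1.6315 + 12 = 34.841
grad_y = 2*3*1.2236 - 1 = 6.3416
Step 2: Gradient step.
x_raw = 1.6315 - 0.01*34.841 = 1.2831
y_raw = 1.2236 - 0.01*6.3416 = 1.1602
Step 3: Project onto [0, 2].
x_proj = clip(1.2831) = 1.2831
y_proj = clip(1.1602) = 1.1602
Step 4: Evaluate f.
f(1.2831, 1.1602) = 29.7992


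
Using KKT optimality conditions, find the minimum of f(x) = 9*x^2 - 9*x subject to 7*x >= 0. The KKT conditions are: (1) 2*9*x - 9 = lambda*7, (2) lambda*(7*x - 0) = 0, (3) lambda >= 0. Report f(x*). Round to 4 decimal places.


Step 1: Try lambda = 0 (constraint inactive).
Stationarity: 2*9*x - 9 = 0
x* = 9/(2*9) = 0.5
Check constraint: 7*0.5 = 3.5 >= 0 -- satisfied.
Step 2: Compute optimal value.
f(x*) = 9*0.5^2 - 9*0.5 = -2.25


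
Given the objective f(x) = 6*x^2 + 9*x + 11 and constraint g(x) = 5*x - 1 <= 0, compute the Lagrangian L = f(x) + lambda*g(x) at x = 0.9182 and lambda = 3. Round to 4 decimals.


Step 1: Evaluate f(x).
f(0.9182) = 6*0.9182^2 + 9*0.9182 + 11 = 24.3223
Step 2: Evaluate g(x).
g(0.9182) = 5*0.9182 - 1 = 3.591
Step 3: Compute Lagrangian.
L = 24.3223 + 3*3.591 = 35.0953


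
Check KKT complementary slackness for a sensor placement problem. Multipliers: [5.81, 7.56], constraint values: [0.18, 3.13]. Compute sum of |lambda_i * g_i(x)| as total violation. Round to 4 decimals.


KKT complementary slackness check:
lambda_1 * g_1 = 5.81 * 0.18 = 1.0458
lambda_2 * g_2 = 7.56 * 3.13 = 23.6628
Total violation = 1.0458 + 23.6628 = 24.7086


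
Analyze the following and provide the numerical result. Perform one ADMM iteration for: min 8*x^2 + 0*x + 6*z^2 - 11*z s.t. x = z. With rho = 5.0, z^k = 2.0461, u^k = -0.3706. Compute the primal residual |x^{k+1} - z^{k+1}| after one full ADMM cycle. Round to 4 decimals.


ADMM iteration with rho = 5.0, z^k = 2.0461, u^k = -0.3706
Step 1: x-update.
Minimize 8*x^2 + 0*x + (5.0/2)*(x - 2.0461 - 0.3706)^2
FOC: (2*8 + 5.0)*x = 0 + 5.0*(2.0461 + 0.3706)
x^{k+1} = 0.5754
Step 2: z-update.
Minimize 6*z^2 - 11*z + (5.0/2)*(0.5754 - z - 0.3706)^2
FOC: (2*6 + 5.0)*z = 11 + 5.0*(0.5754 - 0.3706)
z^{k+1} = 0.7073
Step 3: u-update.
u^{k+1} = -0.3706 + 0.5754 - 0.7073 = -0.5025
Step 4: Primal residual = |0.5754 - 0.7073| = 0.1319


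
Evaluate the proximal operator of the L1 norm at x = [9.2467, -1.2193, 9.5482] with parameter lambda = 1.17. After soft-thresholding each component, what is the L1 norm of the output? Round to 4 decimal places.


Soft-thresholding with lambda = 1.17:
prox(9.2467) = sign(9.2467)*max(|9.2467| - 1.17, 0) = 8.0767
prox(-1.2193) = sign(-1.2193)*max(|-1.2193| - 1.17, 0) = -0.0493
prox(9.5482) = sign(9.5482)*max(|9.5482| - 1.17, 0) = 8.3782
prox(x) = [8.0767, -0.0493, 8.3782]
||prox(x)||_1 = 8.0767 + 0.0493 + 8.3782 = 16.5042


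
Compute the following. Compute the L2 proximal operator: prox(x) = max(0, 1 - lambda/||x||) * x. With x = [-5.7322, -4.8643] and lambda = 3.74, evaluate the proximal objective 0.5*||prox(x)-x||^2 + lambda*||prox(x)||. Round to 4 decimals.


Step 1: Compute ||x||.
||x|| = 7.5179
Step 2: Compute scaling factor.
scale = max(0, 1 - 3.74/7.5179) = 0.5025
Step 3: prox(x) = [-2.8806, -2.4444]
||prox(x)|| = 3.7779
Step 4: Proximal objective.
0.5*||prox-x||^2 = 6.9938
lambda*||prox|| = 14.1293
Total = 21.1233


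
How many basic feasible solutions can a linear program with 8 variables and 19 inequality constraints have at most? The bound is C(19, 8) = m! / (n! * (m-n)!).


Each vertex corresponds to some choice of n active constraints out of m, so the number of vertices is at most C(m, n) = m! / (n!(m-n)!).
m = 19, n = 8
Numerator: 19 * 18 * 17 * 16 * 15 * 14 * 13 * 12
Denominator: 8! = 40320
C(19, 8) = 75582


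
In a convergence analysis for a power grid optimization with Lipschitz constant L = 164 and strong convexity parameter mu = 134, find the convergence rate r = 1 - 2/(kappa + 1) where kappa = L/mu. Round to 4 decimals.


Step 1: Compute the condition number.
kappa = L/mu = 164/134 = 1.2239
Step 2: Compute the convergence rate.
r = 1 - 2/(kappa + 1) = 1 - 2*mu/(L + mu) = (L - mu)/(L + mu) = 30/298 = 0.1007


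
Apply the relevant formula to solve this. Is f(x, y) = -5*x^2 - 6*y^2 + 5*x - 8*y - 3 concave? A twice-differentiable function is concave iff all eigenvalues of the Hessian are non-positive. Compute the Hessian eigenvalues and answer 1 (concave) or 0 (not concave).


The Hessian of f(x,y) = -5*x^2 - 6*y^2 + 5*x - 8*y - 3 is:
H = [[-10, 0], [0, -12]]
Trace = -10 - 12 = -22
Determinant = -10*-12 - (0)^2 = 120
Discriminant = (-22)^2 - 4*120 = 4.0
Eigenvalues: lambda_1 = -12.0, lambda_2 = -10.0
The function is concave.

1


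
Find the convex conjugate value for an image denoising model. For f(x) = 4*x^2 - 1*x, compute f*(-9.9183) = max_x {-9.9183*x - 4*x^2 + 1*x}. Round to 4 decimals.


f*(y) = sup_x {y*x - a*x^2 - b*x} = sup_x {(y-b)*x - a*x^2}
FOC: (y - b) - 2a*x = 0 => x* = (y - b)/(2a)
x* = (-9.9183 + 1)/(2*4) = -1.1148
f*(-9.9183) = (y-b)^2/(4a) = (-9.9183 + 1)^2/(4*4)
= 79.5361/16 = 4.971


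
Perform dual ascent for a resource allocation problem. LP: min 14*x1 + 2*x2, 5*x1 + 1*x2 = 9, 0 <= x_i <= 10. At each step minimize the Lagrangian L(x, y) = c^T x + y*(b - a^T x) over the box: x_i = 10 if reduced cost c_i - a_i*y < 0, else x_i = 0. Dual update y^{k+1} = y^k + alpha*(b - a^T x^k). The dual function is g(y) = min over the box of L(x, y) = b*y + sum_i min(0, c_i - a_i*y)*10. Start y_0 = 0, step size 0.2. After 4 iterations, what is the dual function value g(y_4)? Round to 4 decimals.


Dual ascent for LP: min 14*x1 + 2*x2, 5*x1 + 1*x2 = 9, 0 <= x_i <= 10
Step 1: y^k = 0.0, reduced costs: (14.0, 2.0)
  x^k = (0.0, 0.0), subgradient = b - a^T x = 9.0
  y^{k+1} = 0.0 + 0.2*9.0 = 1.8
Step 2: y^k = 1.8, reduced costs: (5.0, 0.2)
  x^k = (0.0, 0.0), subgradient = b - a^T x = 9.0
  y^{k+1} = 1.8 + 0.2*9.0 = 3.6
Step 3: y^k = 3.6, reduced costs: (-4.0, -1.6)
  x^k = (10.0, 10.0), subgradient = b - a^T x = -51.0
  y^{k+1} = 3.6 + 0.2*-51.0 = -6.6
Step 4: y^k = -6.6, reduced costs: (47.0, 8.6)
  x^k = (0.0, 0.0), subgradient = b - a^T x = 9.0
  y^{k+1} = -6.6 + 0.2*9.0 = -4.8
Dual objective at y_4 = -4.8: reduced costs (38.0, 6.8), box minimizer x = (0.0, 0.0)
g(y_4) = b*y + (c1 - a1*y)*x1 + (c2 - a2*y)*x2 = 9*(-4.8) + 38.0*0.0 + 6.8*0.0 = -43.2 + 0.0 + 0.0 = -43.2
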